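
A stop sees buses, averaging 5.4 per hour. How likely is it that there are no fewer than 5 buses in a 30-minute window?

0.1371

Over the interval, μ = 5.4 × 0.5 = 2.7 (a 30-minute window = 0.5 hours).
P(N ≥ 5) = 1 − P(N ≤ 4) = 1 − Σ_{j=0}^{4} e^(−μ) μ^j/j! ≈ 0.1371.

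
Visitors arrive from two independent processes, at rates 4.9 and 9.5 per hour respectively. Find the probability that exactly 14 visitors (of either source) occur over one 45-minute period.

0.0687

Independent Poisson processes superpose: combined rate λ = 4.9 + 9.5 = 14.4 per hour.
Over the interval, μ = 14.4 × 0.75 = 10.8 (a 45-minute period = 0.75 hours).
P(N = 14) = e^(−10.8) · 10.8^14/14! ≈ 0.0687.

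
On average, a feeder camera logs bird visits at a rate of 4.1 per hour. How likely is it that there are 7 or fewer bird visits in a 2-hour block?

Over the interval, μ = 4.1 × 2 = 8.2 (a 2-hour block = 2 hours).
P(N ≤ 7) = Σ_{j=0}^{7} e^(−μ) μ^j/j! ≈ 0.4254.

0.4254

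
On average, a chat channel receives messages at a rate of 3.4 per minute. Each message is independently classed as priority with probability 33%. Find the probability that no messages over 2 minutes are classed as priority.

0.1060

Thinning: the messages that are classed as priority themselves form a Poisson process with rate 0.33 × 3.4 = 1.122 per minute.
Over the interval, μ = 1.122 × 2 = 2.244 (2 minutes).
P(N = 0) = e^(−2.244) · 2.244^0/0! ≈ 0.1060.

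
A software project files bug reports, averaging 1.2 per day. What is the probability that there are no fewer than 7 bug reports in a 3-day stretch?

0.0733

Over the interval, μ = 1.2 × 3 = 3.6 (a 3-day stretch = 3 days).
P(N ≥ 7) = 1 − P(N ≤ 6) = 1 − Σ_{j=0}^{6} e^(−μ) μ^j/j! ≈ 0.0733.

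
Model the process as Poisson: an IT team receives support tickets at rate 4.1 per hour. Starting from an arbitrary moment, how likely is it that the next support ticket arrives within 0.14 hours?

Inter-arrival times are exponential with rate λ = 4.1 per hour.
P(T ≤ 0.14) = 1 − e^(−λt) = 1 − e^(−4.1 × 0.14) = 1 − e^(−0.574) ≈ 0.4367.

0.4367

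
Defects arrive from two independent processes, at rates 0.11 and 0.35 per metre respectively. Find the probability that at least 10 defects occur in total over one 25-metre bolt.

0.7112

Independent Poisson processes superpose: combined rate λ = 0.11 + 0.35 = 0.46 per metre.
Over the interval, μ = 0.46 × 25 = 11.5 (a 25-metre bolt = 25 metres).
P(N ≥ 10) = 1 − P(N ≤ 9) ≈ 0.7112.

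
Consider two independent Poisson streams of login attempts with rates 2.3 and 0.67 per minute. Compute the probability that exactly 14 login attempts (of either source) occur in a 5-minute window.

Independent Poisson processes superpose: combined rate λ = 2.3 + 0.67 = 2.97 per minute.
Over the interval, μ = 2.97 × 5 = 14.85 (a 5-minute window = 5 minutes).
P(N = 14) = e^(−14.85) · 14.85^14/14! ≈ 0.1034.

0.1034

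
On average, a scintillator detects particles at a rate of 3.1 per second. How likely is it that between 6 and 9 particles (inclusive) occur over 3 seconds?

Over the interval, μ = 3.1 × 3 = 9.3 (3 seconds).
P(6 ≤ N ≤ 9) = Σ_{j=6}^{9} e^(−9.3) · 9.3^j/j! ≈ 0.4493.

0.4493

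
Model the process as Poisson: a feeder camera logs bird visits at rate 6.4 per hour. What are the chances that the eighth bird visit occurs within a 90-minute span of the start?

Over the interval, μ = 6.4 × 1.5 = 9.6 (a 90-minute span = 1.5 hours).
The eighth arrival falls in the interval iff at least 8 events occur there: P(S_8 ≤ t) = P(N ≥ 8) = 1 − P(N ≤ 7) ≈ 0.7416.

0.7416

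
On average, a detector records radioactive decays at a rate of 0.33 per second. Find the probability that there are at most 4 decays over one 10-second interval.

Over the interval, μ = 0.33 × 10 = 3.3 (a 10-second interval = 10 seconds).
P(N ≤ 4) = Σ_{j=0}^{4} e^(−μ) μ^j/j! ≈ 0.7626.

0.7626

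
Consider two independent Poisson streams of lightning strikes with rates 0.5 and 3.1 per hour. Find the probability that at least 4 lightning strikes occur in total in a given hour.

Independent Poisson processes superpose: combined rate λ = 0.5 + 3.1 = 3.6 per hour.
So μ = 3.6.
P(N ≥ 4) = 1 − P(N ≤ 3) ≈ 0.4848.

0.4848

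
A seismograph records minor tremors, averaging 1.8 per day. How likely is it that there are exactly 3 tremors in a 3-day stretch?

0.1185

Over the interval, μ = 1.8 × 3 = 5.4 (a 3-day stretch = 3 days).
P(N = 3) = e^(−μ) μ^3/3! = e^(−5.4) · 5.4^3/6 ≈ 0.1185.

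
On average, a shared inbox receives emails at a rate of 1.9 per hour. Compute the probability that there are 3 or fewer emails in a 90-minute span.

0.6808

Over the interval, μ = 1.9 × 1.5 = 2.85 (a 90-minute span = 1.5 hours).
P(N ≤ 3) = Σ_{j=0}^{3} e^(−μ) μ^j/j! ≈ 0.6808.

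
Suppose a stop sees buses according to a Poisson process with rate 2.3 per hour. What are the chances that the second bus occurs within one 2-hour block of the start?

0.9437

Over the interval, μ = 2.3 × 2 = 4.6 (a 2-hour block = 2 hours).
The second arrival falls in the interval iff at least 2 events occur there: P(S_2 ≤ t) = P(N ≥ 2) = 1 − P(N ≤ 1) ≈ 0.9437.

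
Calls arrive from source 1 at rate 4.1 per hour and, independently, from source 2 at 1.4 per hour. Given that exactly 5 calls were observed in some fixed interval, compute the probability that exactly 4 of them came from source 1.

Given the total, each event is independently from source 1 with probability p = λ_1/(λ_1+λ_2) = 4.1/5.5 ≈ 0.7455.
So K ~ Binomial(5, 4.1/5.5): P(K = 4) = C(5,4) · (4.1/5.5)^4 · (1.4/5.5)^1 ≈ 0.3930.

0.3930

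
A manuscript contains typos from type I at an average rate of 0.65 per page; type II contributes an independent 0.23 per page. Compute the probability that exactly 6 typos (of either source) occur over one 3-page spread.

Independent Poisson processes superpose: combined rate λ = 0.65 + 0.23 = 0.88 per page.
Over the interval, μ = 0.88 × 3 = 2.64 (a 3-page spread = 3 pages).
P(N = 6) = e^(−2.64) · 2.64^6/6! ≈ 0.0336.

0.0336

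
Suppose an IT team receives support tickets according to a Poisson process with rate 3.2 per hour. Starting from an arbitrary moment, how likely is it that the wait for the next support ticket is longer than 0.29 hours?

The wait for the next event is exponential with rate λ = 3.2 per hour.
P(T > 0.29) = e^(−λt) = e^(−3.2 × 0.29) = e^(−0.928) ≈ 0.3953.

0.3953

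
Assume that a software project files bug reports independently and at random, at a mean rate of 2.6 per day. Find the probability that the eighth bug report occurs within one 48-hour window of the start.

0.1551

Over the interval, μ = 2.6 × 2 = 5.2 (a 48-hour window = 2 days).
The eighth arrival falls in the interval iff at least 8 events occur there: P(S_8 ≤ t) = P(N ≥ 8) = 1 − P(N ≤ 7) ≈ 0.1551.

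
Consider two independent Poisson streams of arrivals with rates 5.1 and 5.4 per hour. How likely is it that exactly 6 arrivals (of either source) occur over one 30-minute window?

0.1526

Independent Poisson processes superpose: combined rate λ = 5.1 + 5.4 = 10.5 per hour.
Over the interval, μ = 10.5 × 0.5 = 5.25 (a 30-minute window = 0.5 hours).
P(N = 6) = e^(−5.25) · 5.25^6/6! ≈ 0.1526.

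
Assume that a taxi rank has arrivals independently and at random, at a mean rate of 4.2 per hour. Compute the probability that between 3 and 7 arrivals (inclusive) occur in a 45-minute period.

Over the interval, μ = 4.2 × 0.75 = 3.15 (a 45-minute period = 0.75 hours).
P(3 ≤ N ≤ 7) = Σ_{j=3}^{7} e^(−3.15) · 3.15^j/j! ≈ 0.5941.

0.5941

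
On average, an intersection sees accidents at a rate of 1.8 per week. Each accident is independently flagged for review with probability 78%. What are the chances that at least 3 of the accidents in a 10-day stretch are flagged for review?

0.3249

Thinning: the accidents that are flagged for review themselves form a Poisson process with rate 0.78 × 1.8 = 1.404 per week.
Over the interval, μ = 1.404 × 10/7 ≈ 2.00571 (a 10-day stretch = 10/7 weeks).
P(N ≥ 3) = 1 − P(N ≤ 2) ≈ 0.3249.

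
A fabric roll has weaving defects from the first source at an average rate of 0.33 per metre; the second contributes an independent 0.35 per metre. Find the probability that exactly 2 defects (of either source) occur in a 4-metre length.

Independent Poisson processes superpose: combined rate λ = 0.33 + 0.35 = 0.68 per metre.
Over the interval, μ = 0.68 × 4 = 2.72 (a 4-metre length = 4 metres).
P(N = 2) = e^(−2.72) · 2.72^2/2! ≈ 0.2437.

0.2437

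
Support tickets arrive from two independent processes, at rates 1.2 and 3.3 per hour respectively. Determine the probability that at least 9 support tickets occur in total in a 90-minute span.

0.2389

Independent Poisson processes superpose: combined rate λ = 1.2 + 3.3 = 4.5 per hour.
Over the interval, μ = 4.5 × 1.5 = 6.75 (a 90-minute span = 1.5 hours).
P(N ≥ 9) = 1 − P(N ≤ 8) ≈ 0.2389.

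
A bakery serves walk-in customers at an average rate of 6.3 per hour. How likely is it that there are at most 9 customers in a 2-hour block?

0.1939

Over the interval, μ = 6.3 × 2 = 12.6 (a 2-hour block = 2 hours).
P(N ≤ 9) = Σ_{j=0}^{9} e^(−μ) μ^j/j! ≈ 0.1939.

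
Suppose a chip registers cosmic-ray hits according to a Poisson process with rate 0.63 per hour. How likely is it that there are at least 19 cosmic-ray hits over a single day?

Over the interval, μ = 0.63 × 24 = 15.12 (a day = 24 hours).
P(N ≥ 19) = 1 − P(N ≤ 18) = 1 − Σ_{j=0}^{18} e^(−μ) μ^j/j! ≈ 0.1891.

0.1891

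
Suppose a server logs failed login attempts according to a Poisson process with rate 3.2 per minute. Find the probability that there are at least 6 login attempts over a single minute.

With mean μ = 3.2 per minute,
P(N ≥ 6) = 1 − P(N ≤ 5) = 1 − Σ_{j=0}^{5} e^(−μ) μ^j/j! ≈ 0.1054.

0.1054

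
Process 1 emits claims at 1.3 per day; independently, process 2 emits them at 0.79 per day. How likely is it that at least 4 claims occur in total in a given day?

Independent Poisson processes superpose: combined rate λ = 1.3 + 0.79 = 2.09 per day.
So μ = 2.09.
P(N ≥ 4) = 1 − P(N ≤ 3) ≈ 0.1595.

0.1595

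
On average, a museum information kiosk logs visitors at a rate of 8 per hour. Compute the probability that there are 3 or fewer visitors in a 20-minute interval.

Over the interval, μ = 8 × 1/3 ≈ 2.66667 (a 20-minute interval = 1/3 hours).
P(N ≤ 3) = Σ_{j=0}^{3} e^(−μ) μ^j/j! ≈ 0.7214.

0.7214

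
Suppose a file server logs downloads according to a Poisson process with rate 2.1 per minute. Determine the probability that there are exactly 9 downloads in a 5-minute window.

0.1177

Over the interval, μ = 2.1 × 5 = 10.5 (a 5-minute window = 5 minutes).
P(N = 9) = e^(−μ) μ^9/9! = e^(−10.5) · 10.5^9/362880 ≈ 0.1177.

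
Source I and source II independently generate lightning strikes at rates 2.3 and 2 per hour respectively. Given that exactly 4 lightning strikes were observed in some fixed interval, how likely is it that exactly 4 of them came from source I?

Given the total, each event is independently from source I with probability p = λ_I/(λ_I+λ_II) = 2.3/4.3 ≈ 0.5349.
So K ~ Binomial(4, 2.3/4.3): P(K = 4) = C(4,4) · (2.3/4.3)^4 · (2/4.3)^0 ≈ 0.0819.

0.0819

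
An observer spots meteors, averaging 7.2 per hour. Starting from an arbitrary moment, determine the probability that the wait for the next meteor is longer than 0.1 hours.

The wait for the next event is exponential with rate λ = 7.2 per hour.
P(T > 0.1) = e^(−λt) = e^(−7.2 × 0.1) = e^(−0.72) ≈ 0.4868.

0.4868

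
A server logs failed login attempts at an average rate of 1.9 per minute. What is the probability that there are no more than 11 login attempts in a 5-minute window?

Over the interval, μ = 1.9 × 5 = 9.5 (a 5-minute window = 5 minutes).
P(N ≤ 11) = Σ_{j=0}^{11} e^(−μ) μ^j/j! ≈ 0.7520.

0.7520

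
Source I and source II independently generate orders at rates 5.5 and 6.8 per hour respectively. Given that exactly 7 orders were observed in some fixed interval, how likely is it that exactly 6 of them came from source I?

Given the total, each event is independently from source I with probability p = λ_I/(λ_I+λ_II) = 5.5/12.3 ≈ 0.4472.
So K ~ Binomial(7, 5.5/12.3): P(K = 6) = C(7,6) · (5.5/12.3)^6 · (6.8/12.3)^1 ≈ 0.0309.

0.0309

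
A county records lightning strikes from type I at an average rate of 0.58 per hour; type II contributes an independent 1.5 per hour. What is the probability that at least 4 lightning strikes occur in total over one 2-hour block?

Independent Poisson processes superpose: combined rate λ = 0.58 + 1.5 = 2.08 per hour.
Over the interval, μ = 2.08 × 2 = 4.16 (a 2-hour block = 2 hours).
P(N ≥ 4) = 1 − P(N ≤ 3) ≈ 0.5971.

0.5971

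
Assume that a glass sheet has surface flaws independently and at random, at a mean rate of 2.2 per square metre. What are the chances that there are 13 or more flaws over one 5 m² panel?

Over the interval, μ = 2.2 × 5 = 11 (a 5 m² panel = 5 square metres).
P(N ≥ 13) = 1 − P(N ≤ 12) = 1 − Σ_{j=0}^{12} e^(−μ) μ^j/j! ≈ 0.3113.

0.3113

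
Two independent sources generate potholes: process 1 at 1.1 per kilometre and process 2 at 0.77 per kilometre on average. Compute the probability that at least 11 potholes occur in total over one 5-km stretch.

Independent Poisson processes superpose: combined rate λ = 1.1 + 0.77 = 1.87 per kilometre.
Over the interval, μ = 1.87 × 5 = 9.35 (a 5-km stretch = 5 kilometres).
P(N ≥ 11) = 1 − P(N ≤ 10) ≈ 0.3362.

0.3362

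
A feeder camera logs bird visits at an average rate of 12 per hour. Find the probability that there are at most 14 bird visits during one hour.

With mean μ = 12 per hour,
P(N ≤ 14) = Σ_{j=0}^{14} e^(−μ) μ^j/j! ≈ 0.7720.

0.7720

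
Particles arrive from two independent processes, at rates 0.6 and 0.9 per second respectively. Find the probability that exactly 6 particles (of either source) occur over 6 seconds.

Independent Poisson processes superpose: combined rate λ = 0.6 + 0.9 = 1.5 per second.
Over the interval, μ = 1.5 × 6 = 9 (6 seconds).
P(N = 6) = e^(−9) · 9^6/6! ≈ 0.0911.

0.0911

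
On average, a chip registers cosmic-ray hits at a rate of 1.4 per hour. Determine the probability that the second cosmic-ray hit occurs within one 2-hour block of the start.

0.7689

Over the interval, μ = 1.4 × 2 = 2.8 (a 2-hour block = 2 hours).
The second arrival falls in the interval iff at least 2 events occur there: P(S_2 ≤ t) = P(N ≥ 2) = 1 − P(N ≤ 1) ≈ 0.7689.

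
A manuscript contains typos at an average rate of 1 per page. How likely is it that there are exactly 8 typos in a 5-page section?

0.0653

Over the interval, μ = 1 × 5 = 5 (a 5-page section = 5 pages).
P(N = 8) = e^(−μ) μ^8/8! = e^(−5) · 5^8/40320 ≈ 0.0653.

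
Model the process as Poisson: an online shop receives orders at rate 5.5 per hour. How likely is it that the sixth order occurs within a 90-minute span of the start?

Over the interval, μ = 5.5 × 1.5 = 8.25 (a 90-minute span = 1.5 hours).
The sixth arrival falls in the interval iff at least 6 events occur there: P(S_6 ≤ t) = P(N ≥ 6) = 1 − P(N ≤ 5) ≈ 0.8306.

0.8306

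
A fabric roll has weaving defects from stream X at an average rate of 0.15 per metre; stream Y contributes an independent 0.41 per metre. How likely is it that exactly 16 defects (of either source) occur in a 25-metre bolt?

Independent Poisson processes superpose: combined rate λ = 0.15 + 0.41 = 0.56 per metre.
Over the interval, μ = 0.56 × 25 = 14 (a 25-metre bolt = 25 metres).
P(N = 16) = e^(−14) · 14^16/16! ≈ 0.0866.

0.0866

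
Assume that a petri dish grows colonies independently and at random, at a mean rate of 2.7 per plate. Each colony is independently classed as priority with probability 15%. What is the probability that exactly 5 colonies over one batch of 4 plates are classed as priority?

Thinning: the colonies that are classed as priority themselves form a Poisson process with rate 0.15 × 2.7 = 0.405 per plate.
Over the interval, μ = 0.405 × 4 = 1.62 (a batch of 4 plates = 4 plates).
P(N = 5) = e^(−1.62) · 1.62^5/5! ≈ 0.0184.

0.0184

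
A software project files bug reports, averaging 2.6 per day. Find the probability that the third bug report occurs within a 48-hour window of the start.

0.8912

Over the interval, μ = 2.6 × 2 = 5.2 (a 48-hour window = 2 days).
The third arrival falls in the interval iff at least 3 events occur there: P(S_3 ≤ t) = P(N ≥ 3) = 1 − P(N ≤ 2) ≈ 0.8912.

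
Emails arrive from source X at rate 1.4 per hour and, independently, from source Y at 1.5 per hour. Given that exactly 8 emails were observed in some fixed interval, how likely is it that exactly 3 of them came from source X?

0.2333

Given the total, each event is independently from source X with probability p = λ_X/(λ_X+λ_Y) = 1.4/2.9 ≈ 0.4828.
So K ~ Binomial(8, 1.4/2.9): P(K = 3) = C(8,3) · (1.4/2.9)^3 · (1.5/2.9)^5 ≈ 0.2333.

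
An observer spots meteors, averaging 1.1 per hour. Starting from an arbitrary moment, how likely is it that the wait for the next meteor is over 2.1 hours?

The wait for the next event is exponential with rate λ = 1.1 per hour.
P(T > 2.1) = e^(−λt) = e^(−1.1 × 2.1) = e^(−2.31) ≈ 0.0993.

0.0993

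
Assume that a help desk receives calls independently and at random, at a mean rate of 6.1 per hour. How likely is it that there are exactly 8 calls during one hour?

With mean μ = 6.1 per hour,
P(N = 8) = e^(−μ) μ^8/8! = e^(−6.1) · 6.1^8/40320 ≈ 0.1066.

0.1066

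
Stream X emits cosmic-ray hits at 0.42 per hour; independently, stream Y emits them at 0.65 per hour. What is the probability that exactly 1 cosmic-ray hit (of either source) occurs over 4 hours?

0.0592

Independent Poisson processes superpose: combined rate λ = 0.42 + 0.65 = 1.07 per hour.
Over the interval, μ = 1.07 × 4 = 4.28 (4 hours).
P(N = 1) = e^(−4.28) · 4.28^1/1! ≈ 0.0592.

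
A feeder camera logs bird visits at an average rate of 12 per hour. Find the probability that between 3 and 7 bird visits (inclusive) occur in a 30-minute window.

Over the interval, μ = 12 × 0.5 = 6 (a 30-minute window = 0.5 hours).
P(3 ≤ N ≤ 7) = Σ_{j=3}^{7} e^(−6) · 6^j/j! ≈ 0.6820.

0.6820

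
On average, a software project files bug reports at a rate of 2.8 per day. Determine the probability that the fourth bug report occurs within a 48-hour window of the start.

Over the interval, μ = 2.8 × 2 = 5.6 (a 48-hour window = 2 days).
The fourth arrival falls in the interval iff at least 4 events occur there: P(S_4 ≤ t) = P(N ≥ 4) = 1 − P(N ≤ 3) ≈ 0.8094.

0.8094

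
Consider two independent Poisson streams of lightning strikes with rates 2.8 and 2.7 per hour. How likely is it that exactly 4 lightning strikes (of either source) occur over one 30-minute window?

0.1523

Independent Poisson processes superpose: combined rate λ = 2.8 + 2.7 = 5.5 per hour.
Over the interval, μ = 5.5 × 0.5 = 2.75 (a 30-minute window = 0.5 hours).
P(N = 4) = e^(−2.75) · 2.75^4/4! ≈ 0.1523.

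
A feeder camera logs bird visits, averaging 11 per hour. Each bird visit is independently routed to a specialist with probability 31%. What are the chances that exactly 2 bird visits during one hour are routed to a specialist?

Thinning: the bird visits that are routed to a specialist themselves form a Poisson process with rate 0.31 × 11 = 3.41 per hour.
So μ = 3.41.
P(N = 2) = e^(−3.41) · 3.41^2/2! ≈ 0.1921.

0.1921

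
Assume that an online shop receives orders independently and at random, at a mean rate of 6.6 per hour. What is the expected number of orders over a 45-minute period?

4.95

E[N] = λt = 6.6 × 0.75 = 4.95 (a 45-minute period = 0.75 hours).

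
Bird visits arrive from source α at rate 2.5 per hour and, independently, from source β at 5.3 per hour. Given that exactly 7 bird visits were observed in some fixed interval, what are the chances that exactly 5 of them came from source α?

Given the total, each event is independently from source α with probability p = λ_α/(λ_α+λ_β) = 2.5/7.8 ≈ 0.3205.
So K ~ Binomial(7, 2.5/7.8): P(K = 5) = C(7,5) · (2.5/7.8)^5 · (5.3/7.8)^2 ≈ 0.0328.

0.0328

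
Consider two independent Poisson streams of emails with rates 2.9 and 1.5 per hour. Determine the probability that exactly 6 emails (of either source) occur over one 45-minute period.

Independent Poisson processes superpose: combined rate λ = 2.9 + 1.5 = 4.4 per hour.
Over the interval, μ = 4.4 × 0.75 = 3.3 (a 45-minute period = 0.75 hours).
P(N = 6) = e^(−3.3) · 3.3^6/6! ≈ 0.0662.

0.0662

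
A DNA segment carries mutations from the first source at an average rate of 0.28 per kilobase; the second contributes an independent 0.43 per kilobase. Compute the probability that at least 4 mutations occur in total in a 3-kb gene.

Independent Poisson processes superpose: combined rate λ = 0.28 + 0.43 = 0.71 per kilobase.
Over the interval, μ = 0.71 × 3 = 2.13 (a 3-kb gene = 3 kilobases).
P(N ≥ 4) = 1 − P(N ≤ 3) ≈ 0.1671.

0.1671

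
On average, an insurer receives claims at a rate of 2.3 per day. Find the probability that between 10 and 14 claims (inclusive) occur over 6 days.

Over the interval, μ = 2.3 × 6 = 13.8 (6 days).
P(10 ≤ N ≤ 14) = Σ_{j=10}^{14} e^(−13.8) · 13.8^j/j! ≈ 0.4724.

0.4724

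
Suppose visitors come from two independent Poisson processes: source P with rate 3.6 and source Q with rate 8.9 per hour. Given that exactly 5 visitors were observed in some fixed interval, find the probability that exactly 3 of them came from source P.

Given the total, each event is independently from source P with probability p = λ_P/(λ_P+λ_Q) = 3.6/12.5 = 0.2880.
So K ~ Binomial(5, 3.6/12.5): P(K = 3) = C(5,3) · (3.6/12.5)^3 · (8.9/12.5)^2 ≈ 0.1211.

0.1211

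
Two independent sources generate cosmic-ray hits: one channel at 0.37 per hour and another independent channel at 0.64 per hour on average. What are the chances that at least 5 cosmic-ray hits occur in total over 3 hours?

0.1898

Independent Poisson processes superpose: combined rate λ = 0.37 + 0.64 = 1.01 per hour.
Over the interval, μ = 1.01 × 3 = 3.03 (3 hours).
P(N ≥ 5) = 1 − P(N ≤ 4) ≈ 0.1898.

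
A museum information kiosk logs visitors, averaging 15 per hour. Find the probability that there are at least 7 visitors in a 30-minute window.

0.6218

Over the interval, μ = 15 × 0.5 = 7.5 (a 30-minute window = 0.5 hours).
P(N ≥ 7) = 1 − P(N ≤ 6) = 1 − Σ_{j=0}^{6} e^(−μ) μ^j/j! ≈ 0.6218.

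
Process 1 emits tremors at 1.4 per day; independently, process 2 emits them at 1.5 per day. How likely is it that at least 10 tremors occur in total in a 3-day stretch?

Independent Poisson processes superpose: combined rate λ = 1.4 + 1.5 = 2.9 per day.
Over the interval, μ = 2.9 × 3 = 8.7 (a 3-day stretch = 3 days).
P(N ≥ 10) = 1 − P(N ≤ 9) ≈ 0.3731.

0.3731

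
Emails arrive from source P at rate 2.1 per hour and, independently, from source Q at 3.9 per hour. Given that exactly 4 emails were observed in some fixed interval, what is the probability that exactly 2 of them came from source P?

Given the total, each event is independently from source P with probability p = λ_P/(λ_P+λ_Q) = 2.1/6 = 0.3500.
So K ~ Binomial(4, 2.1/6): P(K = 2) = C(4,2) · (2.1/6)^2 · (3.9/6)^2 ≈ 0.3105.

0.3105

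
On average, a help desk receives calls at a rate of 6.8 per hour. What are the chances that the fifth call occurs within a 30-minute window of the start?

0.2558

Over the interval, μ = 6.8 × 0.5 = 3.4 (a 30-minute window = 0.5 hours).
The fifth arrival falls in the interval iff at least 5 events occur there: P(S_5 ≤ t) = P(N ≥ 5) = 1 − P(N ≤ 4) ≈ 0.2558.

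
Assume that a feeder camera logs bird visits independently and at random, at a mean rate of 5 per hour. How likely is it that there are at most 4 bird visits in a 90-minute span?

0.1321

Over the interval, μ = 5 × 1.5 = 7.5 (a 90-minute span = 1.5 hours).
P(N ≤ 4) = Σ_{j=0}^{4} e^(−μ) μ^j/j! ≈ 0.1321.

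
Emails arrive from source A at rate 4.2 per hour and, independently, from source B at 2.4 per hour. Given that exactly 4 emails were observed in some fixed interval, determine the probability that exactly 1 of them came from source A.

0.1224

Given the total, each event is independently from source A with probability p = λ_A/(λ_A+λ_B) = 4.2/6.6 ≈ 0.6364.
So K ~ Binomial(4, 4.2/6.6): P(K = 1) = C(4,1) · (4.2/6.6)^1 · (2.4/6.6)^3 ≈ 0.1224.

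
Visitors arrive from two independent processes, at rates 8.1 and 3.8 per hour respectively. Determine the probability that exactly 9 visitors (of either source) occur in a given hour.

Independent Poisson processes superpose: combined rate λ = 8.1 + 3.8 = 11.9 per hour.
So μ = 11.9.
P(N = 9) = e^(−11.9) · 11.9^9/9! ≈ 0.0895.

0.0895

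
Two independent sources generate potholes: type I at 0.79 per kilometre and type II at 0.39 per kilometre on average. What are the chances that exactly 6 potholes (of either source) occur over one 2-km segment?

Independent Poisson processes superpose: combined rate λ = 0.79 + 0.39 = 1.18 per kilometre.
Over the interval, μ = 1.18 × 2 = 2.36 (a 2-km segment = 2 kilometres).
P(N = 6) = e^(−2.36) · 2.36^6/6! ≈ 0.0227.

0.0227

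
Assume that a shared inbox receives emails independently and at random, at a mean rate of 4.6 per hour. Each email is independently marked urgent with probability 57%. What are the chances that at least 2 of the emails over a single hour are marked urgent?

Thinning: the emails that are marked urgent themselves form a Poisson process with rate 0.57 × 4.6 = 2.622 per hour.
So μ = 2.622.
P(N ≥ 2) = 1 − P(N ≤ 1) ≈ 0.7368.

0.7368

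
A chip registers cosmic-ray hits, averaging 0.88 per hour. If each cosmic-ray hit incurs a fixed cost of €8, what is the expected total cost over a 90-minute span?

€10.56

E[N] = 0.88 × 1.5 = 1.32 (a 90-minute span = 1.5 hours); E[cost] = 1.32 × €8 = €10.56.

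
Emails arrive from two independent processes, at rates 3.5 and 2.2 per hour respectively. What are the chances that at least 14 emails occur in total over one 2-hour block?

Independent Poisson processes superpose: combined rate λ = 3.5 + 2.2 = 5.7 per hour.
Over the interval, μ = 5.7 × 2 = 11.4 (a 2-hour block = 2 hours).
P(N ≥ 14) = 1 − P(N ≤ 13) ≈ 0.2570.

0.2570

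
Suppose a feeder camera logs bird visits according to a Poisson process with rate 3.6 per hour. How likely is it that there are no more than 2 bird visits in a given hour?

With mean μ = 3.6 per hour,
P(N ≤ 2) = Σ_{j=0}^{2} e^(−μ) μ^j/j! ≈ 0.3027.

0.3027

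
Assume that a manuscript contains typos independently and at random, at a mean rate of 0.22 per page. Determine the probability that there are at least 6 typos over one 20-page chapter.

Over the interval, μ = 0.22 × 20 = 4.4 (a 20-page chapter = 20 pages).
P(N ≥ 6) = 1 − P(N ≤ 5) = 1 − Σ_{j=0}^{5} e^(−μ) μ^j/j! ≈ 0.2801.

0.2801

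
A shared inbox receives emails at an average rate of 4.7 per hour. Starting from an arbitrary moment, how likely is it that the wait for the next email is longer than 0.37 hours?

The wait for the next event is exponential with rate λ = 4.7 per hour.
P(T > 0.37) = e^(−λt) = e^(−4.7 × 0.37) = e^(−1.739) ≈ 0.1757.

0.1757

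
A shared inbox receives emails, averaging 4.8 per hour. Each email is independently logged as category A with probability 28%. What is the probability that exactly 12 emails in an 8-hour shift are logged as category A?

Thinning: the emails that are logged as category A themselves form a Poisson process with rate 0.28 × 4.8 = 1.344 per hour.
Over the interval, μ = 1.344 × 8 = 10.752 (an 8-hour shift = 8 hours).
P(N = 12) = e^(−10.752) · 10.752^12/12! ≈ 0.1067.

0.1067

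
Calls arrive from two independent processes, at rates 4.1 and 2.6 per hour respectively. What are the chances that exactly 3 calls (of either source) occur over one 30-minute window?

Independent Poisson processes superpose: combined rate λ = 4.1 + 2.6 = 6.7 per hour.
Over the interval, μ = 6.7 × 0.5 = 3.35 (a 30-minute window = 0.5 hours).
P(N = 3) = e^(−3.35) · 3.35^3/3! ≈ 0.2198.

0.2198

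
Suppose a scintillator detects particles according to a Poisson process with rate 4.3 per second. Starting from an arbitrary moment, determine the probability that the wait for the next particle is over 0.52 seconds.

0.1069

The wait for the next event is exponential with rate λ = 4.3 per second.
P(T > 0.52) = e^(−λt) = e^(−4.3 × 0.52) = e^(−2.236) ≈ 0.1069.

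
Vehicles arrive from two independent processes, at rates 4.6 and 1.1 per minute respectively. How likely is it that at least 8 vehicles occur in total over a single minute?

Independent Poisson processes superpose: combined rate λ = 4.6 + 1.1 = 5.7 per minute.
So μ = 5.7.
P(N ≥ 8) = 1 − P(N ≤ 7) ≈ 0.2159.

0.2159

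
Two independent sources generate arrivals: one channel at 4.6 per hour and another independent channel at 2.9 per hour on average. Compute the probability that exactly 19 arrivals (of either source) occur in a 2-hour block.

Independent Poisson processes superpose: combined rate λ = 4.6 + 2.9 = 7.5 per hour.
Over the interval, μ = 7.5 × 2 = 15 (a 2-hour block = 2 hours).
P(N = 19) = e^(−15) · 15^19/19! ≈ 0.0557.

0.0557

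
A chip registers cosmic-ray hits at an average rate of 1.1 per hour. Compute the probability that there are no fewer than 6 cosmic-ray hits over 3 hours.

Over the interval, μ = 1.1 × 3 = 3.3 (3 hours).
P(N ≥ 6) = 1 − P(N ≤ 5) = 1 − Σ_{j=0}^{5} e^(−μ) μ^j/j! ≈ 0.1171.

0.1171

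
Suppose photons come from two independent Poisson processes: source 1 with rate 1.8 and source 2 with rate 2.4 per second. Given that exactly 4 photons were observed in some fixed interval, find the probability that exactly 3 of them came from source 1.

Given the total, each event is independently from source 1 with probability p = λ_1/(λ_1+λ_2) = 1.8/4.2 ≈ 0.4286.
So K ~ Binomial(4, 1.8/4.2): P(K = 3) = C(4,3) · (1.8/4.2)^3 · (2.4/4.2)^1 ≈ 0.1799.

0.1799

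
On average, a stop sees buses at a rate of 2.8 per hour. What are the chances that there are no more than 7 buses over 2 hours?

Over the interval, μ = 2.8 × 2 = 5.6 (2 hours).
P(N ≤ 7) = Σ_{j=0}^{7} e^(−μ) μ^j/j! ≈ 0.7970.

0.7970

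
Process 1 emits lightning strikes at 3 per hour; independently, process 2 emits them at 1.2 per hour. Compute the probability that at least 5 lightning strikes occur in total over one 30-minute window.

Independent Poisson processes superpose: combined rate λ = 3 + 1.2 = 4.2 per hour.
Over the interval, μ = 4.2 × 0.5 = 2.1 (a 30-minute window = 0.5 hours).
P(N ≥ 5) = 1 − P(N ≤ 4) ≈ 0.0621.

0.0621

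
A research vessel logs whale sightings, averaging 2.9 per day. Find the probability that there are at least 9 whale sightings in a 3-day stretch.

Over the interval, μ = 2.9 × 3 = 8.7 (a 3-day stretch = 3 days).
P(N ≥ 9) = 1 − P(N ≤ 8) = 1 − Σ_{j=0}^{8} e^(−μ) μ^j/j! ≈ 0.5042.

0.5042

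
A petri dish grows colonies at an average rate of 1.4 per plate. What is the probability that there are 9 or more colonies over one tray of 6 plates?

Over the interval, μ = 1.4 × 6 = 8.4 (a tray of 6 plates = 6 plates).
P(N ≥ 9) = 1 − P(N ≤ 8) = 1 − Σ_{j=0}^{8} e^(−μ) μ^j/j! ≈ 0.4631.

0.4631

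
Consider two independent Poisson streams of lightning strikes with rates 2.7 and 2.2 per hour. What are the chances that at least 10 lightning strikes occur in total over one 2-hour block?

Independent Poisson processes superpose: combined rate λ = 2.7 + 2.2 = 4.9 per hour.
Over the interval, μ = 4.9 × 2 = 9.8 (a 2-hour block = 2 hours).
P(N ≥ 10) = 1 − P(N ≤ 9) ≈ 0.5168.

0.5168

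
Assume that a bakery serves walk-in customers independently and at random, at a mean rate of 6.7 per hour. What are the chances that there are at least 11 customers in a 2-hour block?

Over the interval, μ = 6.7 × 2 = 13.4 (a 2-hour block = 2 hours).
P(N ≥ 11) = 1 − P(N ≤ 10) = 1 − Σ_{j=0}^{10} e^(−μ) μ^j/j! ≈ 0.7811.

0.7811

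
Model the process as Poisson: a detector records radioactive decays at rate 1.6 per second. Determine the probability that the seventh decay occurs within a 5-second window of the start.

0.6866

Over the interval, μ = 1.6 × 5 = 8 (a 5-second window = 5 seconds).
The seventh arrival falls in the interval iff at least 7 events occur there: P(S_7 ≤ t) = P(N ≥ 7) = 1 − P(N ≤ 6) ≈ 0.6866.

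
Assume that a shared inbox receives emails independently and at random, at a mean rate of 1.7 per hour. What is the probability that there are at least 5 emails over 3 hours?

Over the interval, μ = 1.7 × 3 = 5.1 (3 hours).
P(N ≥ 5) = 1 − P(N ≤ 4) = 1 − Σ_{j=0}^{4} e^(−μ) μ^j/j! ≈ 0.5769.

0.5769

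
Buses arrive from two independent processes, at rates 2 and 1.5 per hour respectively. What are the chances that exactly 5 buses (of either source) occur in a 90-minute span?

0.1744

Independent Poisson processes superpose: combined rate λ = 2 + 1.5 = 3.5 per hour.
Over the interval, μ = 3.5 × 1.5 = 5.25 (a 90-minute span = 1.5 hours).
P(N = 5) = e^(−5.25) · 5.25^5/5! ≈ 0.1744.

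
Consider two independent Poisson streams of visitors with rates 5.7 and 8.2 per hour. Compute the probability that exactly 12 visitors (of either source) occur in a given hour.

Independent Poisson processes superpose: combined rate λ = 5.7 + 8.2 = 13.9 per hour.
So μ = 13.9.
P(N = 12) = e^(−13.9) · 13.9^12/12! ≈ 0.0998.

0.0998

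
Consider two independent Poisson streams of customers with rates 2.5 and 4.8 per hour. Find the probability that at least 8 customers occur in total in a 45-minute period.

0.1874

Independent Poisson processes superpose: combined rate λ = 2.5 + 4.8 = 7.3 per hour.
Over the interval, μ = 7.3 × 0.75 = 5.475 (a 45-minute period = 0.75 hours).
P(N ≥ 8) = 1 − P(N ≤ 7) ≈ 0.1874.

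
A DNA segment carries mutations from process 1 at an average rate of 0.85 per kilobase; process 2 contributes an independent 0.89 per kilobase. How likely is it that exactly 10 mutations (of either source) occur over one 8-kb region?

Independent Poisson processes superpose: combined rate λ = 0.85 + 0.89 = 1.74 per kilobase.
Over the interval, μ = 1.74 × 8 = 13.92 (an 8-kb region = 8 kilobases).
P(N = 10) = e^(−13.92) · 13.92^10/10! ≈ 0.0678.

0.0678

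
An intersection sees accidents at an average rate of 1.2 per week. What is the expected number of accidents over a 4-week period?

E[N] = λt = 1.2 × 4 = 4.8 (a 4-week period = 4 weeks).

4.8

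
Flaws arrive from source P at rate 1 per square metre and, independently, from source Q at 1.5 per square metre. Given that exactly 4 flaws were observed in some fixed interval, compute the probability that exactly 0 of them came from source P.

0.1296

Given the total, each event is independently from source P with probability p = λ_P/(λ_P+λ_Q) = 1/2.5 = 0.4000.
So K ~ Binomial(4, 1/2.5): P(K = 0) = C(4,0) · (1/2.5)^0 · (1.5/2.5)^4 ≈ 0.1296.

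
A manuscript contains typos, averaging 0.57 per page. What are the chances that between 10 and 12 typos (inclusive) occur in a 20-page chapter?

0.3455

Over the interval, μ = 0.57 × 20 = 11.4 (a 20-page chapter = 20 pages).
P(10 ≤ N ≤ 12) = Σ_{j=10}^{12} e^(−11.4) · 11.4^j/j! ≈ 0.3455.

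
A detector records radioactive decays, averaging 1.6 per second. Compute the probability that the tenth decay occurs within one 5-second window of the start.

Over the interval, μ = 1.6 × 5 = 8 (a 5-second window = 5 seconds).
The tenth arrival falls in the interval iff at least 10 events occur there: P(S_10 ≤ t) = P(N ≥ 10) = 1 − P(N ≤ 9) ≈ 0.2834.

0.2834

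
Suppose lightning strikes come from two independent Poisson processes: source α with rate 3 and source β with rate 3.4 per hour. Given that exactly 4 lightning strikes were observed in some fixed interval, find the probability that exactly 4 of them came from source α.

Given the total, each event is independently from source α with probability p = λ_α/(λ_α+λ_β) = 3/6.4 ≈ 0.4688.
So K ~ Binomial(4, 3/6.4): P(K = 4) = C(4,4) · (3/6.4)^4 · (3.4/6.4)^0 ≈ 0.0483.

0.0483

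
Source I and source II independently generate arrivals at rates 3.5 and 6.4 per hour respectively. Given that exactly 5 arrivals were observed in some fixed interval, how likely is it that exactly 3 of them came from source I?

Given the total, each event is independently from source I with probability p = λ_I/(λ_I+λ_II) = 3.5/9.9 ≈ 0.3535.
So K ~ Binomial(5, 3.5/9.9): P(K = 3) = C(5,3) · (3.5/9.9)^3 · (6.4/9.9)^2 ≈ 0.1847.

0.1847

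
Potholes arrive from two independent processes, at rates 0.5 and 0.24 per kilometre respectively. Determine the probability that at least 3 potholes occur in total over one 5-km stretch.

0.7146

Independent Poisson processes superpose: combined rate λ = 0.5 + 0.24 = 0.74 per kilometre.
Over the interval, μ = 0.74 × 5 = 3.7 (a 5-km stretch = 5 kilometres).
P(N ≥ 3) = 1 − P(N ≤ 2) ≈ 0.7146.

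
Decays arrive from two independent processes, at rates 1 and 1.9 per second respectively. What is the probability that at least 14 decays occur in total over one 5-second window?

0.5875

Independent Poisson processes superpose: combined rate λ = 1 + 1.9 = 2.9 per second.
Over the interval, μ = 2.9 × 5 = 14.5 (a 5-second window = 5 seconds).
P(N ≥ 14) = 1 − P(N ≤ 13) ≈ 0.5875.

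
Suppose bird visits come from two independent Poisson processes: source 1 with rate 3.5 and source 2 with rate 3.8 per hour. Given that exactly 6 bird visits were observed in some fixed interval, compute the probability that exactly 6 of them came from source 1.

0.0121

Given the total, each event is independently from source 1 with probability p = λ_1/(λ_1+λ_2) = 3.5/7.3 ≈ 0.4795.
So K ~ Binomial(6, 3.5/7.3): P(K = 6) = C(6,6) · (3.5/7.3)^6 · (3.8/7.3)^0 ≈ 0.0121.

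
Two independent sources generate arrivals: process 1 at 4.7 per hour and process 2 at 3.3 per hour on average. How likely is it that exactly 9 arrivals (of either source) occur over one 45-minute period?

Independent Poisson processes superpose: combined rate λ = 4.7 + 3.3 = 8 per hour.
Over the interval, μ = 8 × 0.75 = 6 (a 45-minute period = 0.75 hours).
P(N = 9) = e^(−6) · 6^9/9! ≈ 0.0688.

0.0688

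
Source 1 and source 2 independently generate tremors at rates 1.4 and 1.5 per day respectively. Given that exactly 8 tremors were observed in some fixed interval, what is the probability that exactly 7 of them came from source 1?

0.0253

Given the total, each event is independently from source 1 with probability p = λ_1/(λ_1+λ_2) = 1.4/2.9 ≈ 0.4828.
So K ~ Binomial(8, 1.4/2.9): P(K = 7) = C(8,7) · (1.4/2.9)^7 · (1.5/2.9)^1 ≈ 0.0253.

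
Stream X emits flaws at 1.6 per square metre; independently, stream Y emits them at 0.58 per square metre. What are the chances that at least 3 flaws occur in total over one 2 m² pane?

0.8101

Independent Poisson processes superpose: combined rate λ = 1.6 + 0.58 = 2.18 per square metre.
Over the interval, μ = 2.18 × 2 = 4.36 (a 2 m² pane = 2 square metres).
P(N ≥ 3) = 1 − P(N ≤ 2) ≈ 0.8101.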